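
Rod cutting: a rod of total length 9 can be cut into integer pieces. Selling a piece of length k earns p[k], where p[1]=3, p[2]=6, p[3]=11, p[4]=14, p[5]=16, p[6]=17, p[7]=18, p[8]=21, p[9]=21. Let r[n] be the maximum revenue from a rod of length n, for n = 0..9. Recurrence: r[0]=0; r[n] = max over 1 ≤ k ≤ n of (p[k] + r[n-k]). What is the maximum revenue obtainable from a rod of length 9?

   n    0    1    2    3    4    5    6    7    8    9
r[n]    0    3    6   11   14   17   22   25   28   33

33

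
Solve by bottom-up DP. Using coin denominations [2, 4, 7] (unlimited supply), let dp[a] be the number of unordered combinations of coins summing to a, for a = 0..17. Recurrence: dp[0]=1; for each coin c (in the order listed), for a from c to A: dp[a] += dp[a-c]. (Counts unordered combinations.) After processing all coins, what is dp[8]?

3

after  coin     0     1     2     3     4     5     6     7     8     9    10    11    12    13    14    15    16    17
          2     1     0     1     0     1     0     1     0     1     0     1     0     1     0     1     0     1     0
          4     1     0     1     0     2     0     2     0     3     0     3     0     4     0     4     0     5     0
          7     1     0     1     0     2     0     2     1     3     1     3     2     4     2     5     3     6     3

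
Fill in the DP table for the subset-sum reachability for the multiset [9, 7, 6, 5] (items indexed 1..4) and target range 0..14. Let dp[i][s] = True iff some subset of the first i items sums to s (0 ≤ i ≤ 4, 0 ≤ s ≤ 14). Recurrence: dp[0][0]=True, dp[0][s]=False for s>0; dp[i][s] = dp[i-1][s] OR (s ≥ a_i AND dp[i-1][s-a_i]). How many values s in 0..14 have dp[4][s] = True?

i\s   0   1   2   3   4   5   6   7   8   9  10  11  12  13  14
  0   T   F   F   F   F   F   F   F   F   F   F   F   F   F   F
  1   T   F   F   F   F   F   F   F   F   T   F   F   F   F   F
  2   T   F   F   F   F   F   F   T   F   T   F   F   F   F   F
  3   T   F   F   F   F   F   T   T   F   T   F   F   F   T   F
  4   T   F   F   F   F   T   T   T   F   T   F   T   T   T   T

9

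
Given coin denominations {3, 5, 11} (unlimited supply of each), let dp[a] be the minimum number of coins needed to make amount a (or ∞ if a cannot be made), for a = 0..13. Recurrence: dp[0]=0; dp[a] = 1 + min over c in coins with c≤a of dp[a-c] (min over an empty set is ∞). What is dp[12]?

4

 a  0  1  2  3  4  5  6  7  8  9 10 11 12 13
dp  0  -  -  1  -  1  2  -  2  3  2  1  4  3
(- denotes ∞ / unreachable)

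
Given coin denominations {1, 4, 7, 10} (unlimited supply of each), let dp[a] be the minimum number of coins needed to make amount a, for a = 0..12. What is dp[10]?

1

 a  0  1  2  3  4  5  6  7  8  9 10 11 12
dp  0  1  2  3  1  2  3  1  2  3  1  2  3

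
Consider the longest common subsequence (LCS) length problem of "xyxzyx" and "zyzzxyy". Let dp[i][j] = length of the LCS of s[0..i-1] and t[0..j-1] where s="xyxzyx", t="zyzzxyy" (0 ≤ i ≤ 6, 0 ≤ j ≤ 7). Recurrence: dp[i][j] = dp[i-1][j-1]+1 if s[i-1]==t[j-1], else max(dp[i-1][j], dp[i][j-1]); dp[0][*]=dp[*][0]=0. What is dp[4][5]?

   ''  z  y  z  z  x  y  y
''  0  0  0  0  0  0  0  0
 x  0  0  0  0  0  1  1  1
 y  0  0  1  1  1  1  2  2
 x  0  0  1  1  1  2  2  2
 z  0  1  1  2  2  2  2  2
 y  0  1  2  2  2  2  3  3
 x  0  1  2  2  2  3  3  3

2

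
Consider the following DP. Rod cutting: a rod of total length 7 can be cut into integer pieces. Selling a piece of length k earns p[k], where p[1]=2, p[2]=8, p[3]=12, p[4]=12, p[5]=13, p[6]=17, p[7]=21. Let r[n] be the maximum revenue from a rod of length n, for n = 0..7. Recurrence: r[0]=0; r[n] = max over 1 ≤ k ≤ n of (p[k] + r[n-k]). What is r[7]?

   n    0    1    2    3    4    5    6    7
r[n]    0    2    8   12   16   20   24   28

28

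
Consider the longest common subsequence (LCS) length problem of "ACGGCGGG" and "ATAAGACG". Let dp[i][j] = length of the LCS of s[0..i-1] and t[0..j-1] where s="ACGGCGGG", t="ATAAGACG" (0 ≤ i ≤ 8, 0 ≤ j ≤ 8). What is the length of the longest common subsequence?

   ''  A  T  A  A  G  A  C  G
''  0  0  0  0  0  0  0  0  0
 A  0  1  1  1  1  1  1  1  1
 C  0  1  1  1  1  1  1  2  2
 G  0  1  1  1  1  2  2  2  3
 G  0  1  1  1  1  2  2  2  3
 C  0  1  1  1  1  2  2  3  3
 G  0  1  1  1  1  2  2  3  4
 G  0  1  1  1  1  2  2  3  4
 G  0  1  1  1  1  2  2  3  4

4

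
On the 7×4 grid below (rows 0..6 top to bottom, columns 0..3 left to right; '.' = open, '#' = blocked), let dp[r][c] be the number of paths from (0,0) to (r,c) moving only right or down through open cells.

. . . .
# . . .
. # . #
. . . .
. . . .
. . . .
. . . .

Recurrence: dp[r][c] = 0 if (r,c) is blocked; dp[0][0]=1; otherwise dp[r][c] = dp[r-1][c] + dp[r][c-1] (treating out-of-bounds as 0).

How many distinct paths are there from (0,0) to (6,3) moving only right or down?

8

r\c   0   1   2   3
  0   1   1   1   1
  1   0   1   2   3
  2   0   0   2   0
  3   0   0   2   2
  4   0   0   2   4
  5   0   0   2   6
  6   0   0   2   8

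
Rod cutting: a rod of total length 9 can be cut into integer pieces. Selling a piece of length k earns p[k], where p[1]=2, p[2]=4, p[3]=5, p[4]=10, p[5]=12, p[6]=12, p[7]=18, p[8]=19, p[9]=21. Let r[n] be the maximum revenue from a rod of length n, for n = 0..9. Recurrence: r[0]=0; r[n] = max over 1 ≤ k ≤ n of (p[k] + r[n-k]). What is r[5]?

12

   n    0    1    2    3    4    5    6    7    8    9
r[n]    0    2    4    6   10   12   14   18   20   22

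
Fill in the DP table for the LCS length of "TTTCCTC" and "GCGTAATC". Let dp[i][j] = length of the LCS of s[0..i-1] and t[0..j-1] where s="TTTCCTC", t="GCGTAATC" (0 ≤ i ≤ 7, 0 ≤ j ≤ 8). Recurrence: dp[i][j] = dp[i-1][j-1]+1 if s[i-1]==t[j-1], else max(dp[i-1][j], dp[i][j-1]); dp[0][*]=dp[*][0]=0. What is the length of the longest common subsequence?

   ''  G  C  G  T  A  A  T  C
''  0  0  0  0  0  0  0  0  0
 T  0  0  0  0  1  1  1  1  1
 T  0  0  0  0  1  1  1  2  2
 T  0  0  0  0  1  1  1  2  2
 C  0  0  1  1  1  1  1  2  3
 C  0  0  1  1  1  1  1  2  3
 T  0  0  1  1  2  2  2  2  3
 C  0  0  1  1  2  2  2  2  3

3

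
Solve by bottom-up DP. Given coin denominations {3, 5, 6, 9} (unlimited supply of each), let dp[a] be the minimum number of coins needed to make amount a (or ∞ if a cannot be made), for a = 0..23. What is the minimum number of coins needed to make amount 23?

 a  0  1  2  3  4  5  6  7  8  9 10 11 12 13 14 15 16 17 18 19 20 21 22 23
dp  0  -  -  1  -  1  1  -  2  1  2  2  2  3  2  2  3  3  2  3  3  3  4  3
(- denotes ∞ / unreachable)

3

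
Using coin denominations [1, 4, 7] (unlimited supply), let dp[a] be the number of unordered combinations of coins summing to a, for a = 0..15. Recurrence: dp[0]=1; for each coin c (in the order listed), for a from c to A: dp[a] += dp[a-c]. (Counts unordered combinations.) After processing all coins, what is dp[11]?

after  coin     0     1     2     3     4     5     6     7     8     9    10    11    12    13    14    15
          1     1     1     1     1     1     1     1     1     1     1     1     1     1     1     1     1
          4     1     1     1     1     2     2     2     2     3     3     3     3     4     4     4     4
          7     1     1     1     1     2     2     2     3     4     4     4     5     6     6     7     8

5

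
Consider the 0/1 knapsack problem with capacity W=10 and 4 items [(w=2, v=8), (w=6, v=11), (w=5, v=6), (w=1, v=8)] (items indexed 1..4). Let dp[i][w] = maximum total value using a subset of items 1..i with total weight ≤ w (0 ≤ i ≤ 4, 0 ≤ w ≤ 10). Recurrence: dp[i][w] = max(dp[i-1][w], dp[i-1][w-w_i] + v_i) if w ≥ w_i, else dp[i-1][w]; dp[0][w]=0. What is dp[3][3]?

8

i\w   0   1   2   3   4   5   6   7   8   9  10
  0   0   0   0   0   0   0   0   0   0   0   0
  1   0   0   8   8   8   8   8   8   8   8   8
  2   0   0   8   8   8   8  11  11  19  19  19
  3   0   0   8   8   8   8  11  14  19  19  19
  4   0   8   8  16  16  16  16  19  22  27  27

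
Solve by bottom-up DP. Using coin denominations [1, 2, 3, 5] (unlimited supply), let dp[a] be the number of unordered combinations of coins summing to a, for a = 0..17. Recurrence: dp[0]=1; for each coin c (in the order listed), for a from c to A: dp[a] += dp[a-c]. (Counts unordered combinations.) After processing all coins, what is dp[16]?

after  coin     0     1     2     3     4     5     6     7     8     9    10    11    12    13    14    15    16    17
          1     1     1     1     1     1     1     1     1     1     1     1     1     1     1     1     1     1     1
          2     1     1     2     2     3     3     4     4     5     5     6     6     7     7     8     8     9     9
          3     1     1     2     3     4     5     7     8    10    12    14    16    19    21    24    27    30    33
          5     1     1     2     3     4     6     8    10    13    16    20    24    29    34    40    47    54    62

54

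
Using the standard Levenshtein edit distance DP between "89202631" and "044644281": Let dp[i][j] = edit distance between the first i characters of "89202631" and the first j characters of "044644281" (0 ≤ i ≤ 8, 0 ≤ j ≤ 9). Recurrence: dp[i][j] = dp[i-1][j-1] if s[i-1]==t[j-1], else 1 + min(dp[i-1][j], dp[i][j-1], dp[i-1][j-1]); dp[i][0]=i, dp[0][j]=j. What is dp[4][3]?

   ''  0  4  4  6  4  4  2  8  1
''  0  1  2  3  4  5  6  7  8  9
 8  1  1  2  3  4  5  6  7  7  8
 9  2  2  2  3  4  5  6  7  8  8
 2  3  3  3  3  4  5  6  6  7  8
 0  4  3  4  4  4  5  6  7  7  8
 2  5  4  4  5  5  5  6  6  7  8
 6  6  5  5  5  5  6  6  7  7  8
 3  7  6  6  6  6  6  7  7  8  8
 1  8  7  7  7  7  7  7  8  8  8

4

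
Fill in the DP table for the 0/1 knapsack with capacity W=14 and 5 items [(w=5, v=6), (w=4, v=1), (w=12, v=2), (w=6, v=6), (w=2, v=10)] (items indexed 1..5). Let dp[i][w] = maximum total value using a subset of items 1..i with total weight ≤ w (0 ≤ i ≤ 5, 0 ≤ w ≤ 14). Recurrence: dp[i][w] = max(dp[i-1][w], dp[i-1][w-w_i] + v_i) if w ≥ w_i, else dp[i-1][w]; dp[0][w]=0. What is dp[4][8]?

i\w   0   1   2   3   4   5   6   7   8   9  10  11  12  13  14
  0   0   0   0   0   0   0   0   0   0   0   0   0   0   0   0
  1   0   0   0   0   0   6   6   6   6   6   6   6   6   6   6
  2   0   0   0   0   1   6   6   6   6   7   7   7   7   7   7
  3   0   0   0   0   1   6   6   6   6   7   7   7   7   7   7
  4   0   0   0   0   1   6   6   6   6   7   7  12  12  12  12
  5   0   0  10  10  10  10  11  16  16  16  16  17  17  22  22

6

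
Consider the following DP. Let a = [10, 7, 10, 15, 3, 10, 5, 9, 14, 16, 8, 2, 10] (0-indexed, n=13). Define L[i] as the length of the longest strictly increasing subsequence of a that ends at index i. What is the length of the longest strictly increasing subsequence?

5

   i    0    1    2    3    4    5    6    7    8    9   10   11   12
a[i]   10    7   10   15    3   10    5    9   14   16    8    2   10
L[i]    1    1    2    3    1    2    2    3    4    5    3    1    4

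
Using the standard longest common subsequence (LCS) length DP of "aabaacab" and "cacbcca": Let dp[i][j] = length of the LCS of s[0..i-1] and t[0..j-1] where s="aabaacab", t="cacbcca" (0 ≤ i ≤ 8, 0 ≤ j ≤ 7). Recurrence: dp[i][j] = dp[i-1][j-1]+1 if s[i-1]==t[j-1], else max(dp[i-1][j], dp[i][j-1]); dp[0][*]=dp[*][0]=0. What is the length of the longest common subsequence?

   ''  c  a  c  b  c  c  a
''  0  0  0  0  0  0  0  0
 a  0  0  1  1  1  1  1  1
 a  0  0  1  1  1  1  1  2
 b  0  0  1  1  2  2  2  2
 a  0  0  1  1  2  2  2  3
 a  0  0  1  1  2  2  2  3
 c  0  1  1  2  2  3  3  3
 a  0  1  2  2  2  3  3  4
 b  0  1  2  2  3  3  3  4

4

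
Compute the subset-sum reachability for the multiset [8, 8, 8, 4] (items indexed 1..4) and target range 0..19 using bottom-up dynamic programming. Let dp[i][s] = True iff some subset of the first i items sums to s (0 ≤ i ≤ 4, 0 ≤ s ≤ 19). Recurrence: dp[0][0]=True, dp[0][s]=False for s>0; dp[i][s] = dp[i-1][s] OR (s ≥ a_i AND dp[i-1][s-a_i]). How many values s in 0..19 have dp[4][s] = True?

5

i\s   0   1   2   3   4   5   6   7   8   9  10  11  12  13  14  15  16  17  18  19
  0   T   F   F   F   F   F   F   F   F   F   F   F   F   F   F   F   F   F   F   F
  1   T   F   F   F   F   F   F   F   T   F   F   F   F   F   F   F   F   F   F   F
  2   T   F   F   F   F   F   F   F   T   F   F   F   F   F   F   F   T   F   F   F
  3   T   F   F   F   F   F   F   F   T   F   F   F   F   F   F   F   T   F   F   F
  4   T   F   F   F   T   F   F   F   T   F   F   F   T   F   F   F   T   F   F   F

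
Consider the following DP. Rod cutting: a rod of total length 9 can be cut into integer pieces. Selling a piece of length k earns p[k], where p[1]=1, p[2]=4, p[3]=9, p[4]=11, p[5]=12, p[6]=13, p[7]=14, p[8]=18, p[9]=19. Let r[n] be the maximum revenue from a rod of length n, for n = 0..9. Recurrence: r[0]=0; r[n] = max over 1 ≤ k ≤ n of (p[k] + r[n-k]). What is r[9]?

27

   n    0    1    2    3    4    5    6    7    8    9
r[n]    0    1    4    9   11   13   18   20   22   27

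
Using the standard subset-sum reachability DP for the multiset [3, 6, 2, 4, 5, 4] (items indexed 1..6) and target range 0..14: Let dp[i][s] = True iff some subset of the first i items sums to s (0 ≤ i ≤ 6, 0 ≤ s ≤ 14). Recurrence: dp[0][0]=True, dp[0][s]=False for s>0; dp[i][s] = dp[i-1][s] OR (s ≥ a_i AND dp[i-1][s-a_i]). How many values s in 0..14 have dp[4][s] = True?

i\s   0   1   2   3   4   5   6   7   8   9  10  11  12  13  14
  0   T   F   F   F   F   F   F   F   F   F   F   F   F   F   F
  1   T   F   F   T   F   F   F   F   F   F   F   F   F   F   F
  2   T   F   F   T   F   F   T   F   F   T   F   F   F   F   F
  3   T   F   T   T   F   T   T   F   T   T   F   T   F   F   F
  4   T   F   T   T   T   T   T   T   T   T   T   T   T   T   F
  5   T   F   T   T   T   T   T   T   T   T   T   T   T   T   T
  6   T   F   T   T   T   T   T   T   T   T   T   T   T   T   T

13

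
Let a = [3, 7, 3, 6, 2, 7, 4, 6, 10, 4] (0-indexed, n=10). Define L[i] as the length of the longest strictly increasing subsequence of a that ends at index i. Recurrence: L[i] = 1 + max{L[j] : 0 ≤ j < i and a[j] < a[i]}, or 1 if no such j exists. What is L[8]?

4

   i    0    1    2    3    4    5    6    7    8    9
a[i]    3    7    3    6    2    7    4    6   10    4
L[i]    1    2    1    2    1    3    2    3    4    2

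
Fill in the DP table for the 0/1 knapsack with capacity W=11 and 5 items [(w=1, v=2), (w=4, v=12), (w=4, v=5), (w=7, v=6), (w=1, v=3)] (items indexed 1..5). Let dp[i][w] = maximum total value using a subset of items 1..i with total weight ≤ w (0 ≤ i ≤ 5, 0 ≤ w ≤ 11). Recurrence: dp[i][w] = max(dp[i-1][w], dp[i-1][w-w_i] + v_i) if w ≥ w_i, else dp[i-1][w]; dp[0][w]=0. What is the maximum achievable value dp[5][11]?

22

i\w   0   1   2   3   4   5   6   7   8   9  10  11
  0   0   0   0   0   0   0   0   0   0   0   0   0
  1   0   2   2   2   2   2   2   2   2   2   2   2
  2   0   2   2   2  12  14  14  14  14  14  14  14
  3   0   2   2   2  12  14  14  14  17  19  19  19
  4   0   2   2   2  12  14  14  14  17  19  19  19
  5   0   3   5   5  12  15  17  17  17  20  22  22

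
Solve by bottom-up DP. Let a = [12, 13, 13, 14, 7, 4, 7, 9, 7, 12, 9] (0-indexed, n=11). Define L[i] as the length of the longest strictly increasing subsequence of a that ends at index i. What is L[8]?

   i    0    1    2    3    4    5    6    7    8    9   10
a[i]   12   13   13   14    7    4    7    9    7   12    9
L[i]    1    2    2    3    1    1    2    3    2    4    3

2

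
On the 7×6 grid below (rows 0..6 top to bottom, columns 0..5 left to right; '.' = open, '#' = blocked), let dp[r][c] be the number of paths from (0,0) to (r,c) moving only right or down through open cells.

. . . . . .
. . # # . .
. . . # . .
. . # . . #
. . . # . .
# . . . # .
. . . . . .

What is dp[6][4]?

25

r\c   0   1   2   3   4   5
  0   1   1   1   1   1   1
  1   1   2   0   0   1   2
  2   1   3   3   0   1   3
  3   1   4   0   0   1   0
  4   1   5   5   0   1   1
  5   0   5  10  10   0   1
  6   0   5  15  25  25  26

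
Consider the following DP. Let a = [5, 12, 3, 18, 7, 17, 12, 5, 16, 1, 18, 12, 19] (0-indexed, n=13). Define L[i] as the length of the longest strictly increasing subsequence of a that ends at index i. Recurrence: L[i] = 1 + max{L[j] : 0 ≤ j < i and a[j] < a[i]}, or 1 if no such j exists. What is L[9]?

1

   i    0    1    2    3    4    5    6    7    8    9   10   11   12
a[i]    5   12    3   18    7   17   12    5   16    1   18   12   19
L[i]    1    2    1    3    2    3    3    2    4    1    5    3    6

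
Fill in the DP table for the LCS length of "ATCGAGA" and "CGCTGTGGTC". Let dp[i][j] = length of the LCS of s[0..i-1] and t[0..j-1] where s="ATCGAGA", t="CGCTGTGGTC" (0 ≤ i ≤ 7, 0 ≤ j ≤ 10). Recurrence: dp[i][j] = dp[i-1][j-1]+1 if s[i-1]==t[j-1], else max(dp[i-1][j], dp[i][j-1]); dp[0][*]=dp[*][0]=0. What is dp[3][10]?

   ''  C  G  C  T  G  T  G  G  T  C
''  0  0  0  0  0  0  0  0  0  0  0
 A  0  0  0  0  0  0  0  0  0  0  0
 T  0  0  0  0  1  1  1  1  1  1  1
 C  0  1  1  1  1  1  1  1  1  1  2
 G  0  1  2  2  2  2  2  2  2  2  2
 A  0  1  2  2  2  2  2  2  2  2  2
 G  0  1  2  2  2  3  3  3  3  3  3
 A  0  1  2  2  2  3  3  3  3  3  3

2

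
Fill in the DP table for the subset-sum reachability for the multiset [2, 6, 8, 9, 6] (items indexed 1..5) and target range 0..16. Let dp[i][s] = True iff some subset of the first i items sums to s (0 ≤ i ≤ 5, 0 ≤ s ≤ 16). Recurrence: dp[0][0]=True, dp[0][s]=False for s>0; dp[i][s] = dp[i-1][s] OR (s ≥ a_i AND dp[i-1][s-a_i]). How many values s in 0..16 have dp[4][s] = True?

i\s   0   1   2   3   4   5   6   7   8   9  10  11  12  13  14  15  16
  0   T   F   F   F   F   F   F   F   F   F   F   F   F   F   F   F   F
  1   T   F   T   F   F   F   F   F   F   F   F   F   F   F   F   F   F
  2   T   F   T   F   F   F   T   F   T   F   F   F   F   F   F   F   F
  3   T   F   T   F   F   F   T   F   T   F   T   F   F   F   T   F   T
  4   T   F   T   F   F   F   T   F   T   T   T   T   F   F   T   T   T
  5   T   F   T   F   F   F   T   F   T   T   T   T   T   F   T   T   T

10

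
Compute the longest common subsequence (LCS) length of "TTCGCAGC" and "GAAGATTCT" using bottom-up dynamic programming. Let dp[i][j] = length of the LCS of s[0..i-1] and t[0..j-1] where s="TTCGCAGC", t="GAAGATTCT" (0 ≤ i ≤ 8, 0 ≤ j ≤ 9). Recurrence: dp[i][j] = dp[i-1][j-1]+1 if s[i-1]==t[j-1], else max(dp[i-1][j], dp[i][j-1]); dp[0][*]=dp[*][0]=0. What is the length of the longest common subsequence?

   ''  G  A  A  G  A  T  T  C  T
''  0  0  0  0  0  0  0  0  0  0
 T  0  0  0  0  0  0  1  1  1  1
 T  0  0  0  0  0  0  1  2  2  2
 C  0  0  0  0  0  0  1  2  3  3
 G  0  1  1  1  1  1  1  2  3  3
 C  0  1  1  1  1  1  1  2  3  3
 A  0  1  2  2  2  2  2  2  3  3
 G  0  1  2  2  3  3  3  3  3  3
 C  0  1  2  2  3  3  3  3  4  4

4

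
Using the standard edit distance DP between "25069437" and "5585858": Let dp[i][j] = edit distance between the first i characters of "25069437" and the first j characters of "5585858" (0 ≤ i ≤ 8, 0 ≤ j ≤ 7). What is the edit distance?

7

   ''  5  5  8  5  8  5  8
''  0  1  2  3  4  5  6  7
 2  1  1  2  3  4  5  6  7
 5  2  1  1  2  3  4  5  6
 0  3  2  2  2  3  4  5  6
 6  4  3  3  3  3  4  5  6
 9  5  4  4  4  4  4  5  6
 4  6  5  5  5  5  5  5  6
 3  7  6  6  6  6  6  6  6
 7  8  7  7  7  7  7  7  7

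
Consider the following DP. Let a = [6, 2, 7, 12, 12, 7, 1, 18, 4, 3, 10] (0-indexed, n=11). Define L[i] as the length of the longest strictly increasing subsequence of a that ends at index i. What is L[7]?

4

   i    0    1    2    3    4    5    6    7    8    9   10
a[i]    6    2    7   12   12    7    1   18    4    3   10
L[i]    1    1    2    3    3    2    1    4    2    2    3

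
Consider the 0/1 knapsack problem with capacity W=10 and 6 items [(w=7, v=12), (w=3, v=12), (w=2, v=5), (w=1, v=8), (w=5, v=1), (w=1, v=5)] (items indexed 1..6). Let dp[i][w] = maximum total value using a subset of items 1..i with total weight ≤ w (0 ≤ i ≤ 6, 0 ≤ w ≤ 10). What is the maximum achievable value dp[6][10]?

30

i\w   0   1   2   3   4   5   6   7   8   9  10
  0   0   0   0   0   0   0   0   0   0   0   0
  1   0   0   0   0   0   0   0  12  12  12  12
  2   0   0   0  12  12  12  12  12  12  12  24
  3   0   0   5  12  12  17  17  17  17  17  24
  4   0   8   8  13  20  20  25  25  25  25  25
  5   0   8   8  13  20  20  25  25  25  25  25
  6   0   8  13  13  20  25  25  30  30  30  30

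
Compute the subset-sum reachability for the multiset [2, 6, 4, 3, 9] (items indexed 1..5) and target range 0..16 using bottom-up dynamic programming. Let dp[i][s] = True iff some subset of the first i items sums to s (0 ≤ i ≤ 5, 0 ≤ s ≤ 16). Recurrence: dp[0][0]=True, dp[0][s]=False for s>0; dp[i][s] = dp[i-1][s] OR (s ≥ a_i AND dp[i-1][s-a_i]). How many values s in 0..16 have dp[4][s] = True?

14

i\s   0   1   2   3   4   5   6   7   8   9  10  11  12  13  14  15  16
  0   T   F   F   F   F   F   F   F   F   F   F   F   F   F   F   F   F
  1   T   F   T   F   F   F   F   F   F   F   F   F   F   F   F   F   F
  2   T   F   T   F   F   F   T   F   T   F   F   F   F   F   F   F   F
  3   T   F   T   F   T   F   T   F   T   F   T   F   T   F   F   F   F
  4   T   F   T   T   T   T   T   T   T   T   T   T   T   T   F   T   F
  5   T   F   T   T   T   T   T   T   T   T   T   T   T   T   T   T   T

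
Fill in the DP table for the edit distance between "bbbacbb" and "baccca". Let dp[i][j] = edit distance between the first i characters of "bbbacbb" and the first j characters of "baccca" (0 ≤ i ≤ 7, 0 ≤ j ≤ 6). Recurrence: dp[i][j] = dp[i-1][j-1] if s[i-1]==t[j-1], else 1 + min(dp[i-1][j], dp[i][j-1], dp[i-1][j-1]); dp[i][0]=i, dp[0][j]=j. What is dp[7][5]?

4

   ''  b  a  c  c  c  a
''  0  1  2  3  4  5  6
 b  1  0  1  2  3  4  5
 b  2  1  1  2  3  4  5
 b  3  2  2  2  3  4  5
 a  4  3  2  3  3  4  4
 c  5  4  3  2  3  3  4
 b  6  5  4  3  3  4  4
 b  7  6  5  4  4  4  5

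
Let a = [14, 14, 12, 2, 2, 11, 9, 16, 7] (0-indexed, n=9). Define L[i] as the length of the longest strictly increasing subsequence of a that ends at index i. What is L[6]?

   i    0    1    2    3    4    5    6    7    8
a[i]   14   14   12    2    2   11    9   16    7
L[i]    1    1    1    1    1    2    2    3    2

2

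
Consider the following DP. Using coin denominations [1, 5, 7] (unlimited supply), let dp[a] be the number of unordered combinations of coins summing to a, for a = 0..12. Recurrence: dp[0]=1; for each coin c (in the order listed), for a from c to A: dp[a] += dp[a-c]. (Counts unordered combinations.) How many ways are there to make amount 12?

after  coin     0     1     2     3     4     5     6     7     8     9    10    11    12
          1     1     1     1     1     1     1     1     1     1     1     1     1     1
          5     1     1     1     1     1     2     2     2     2     2     3     3     3
          7     1     1     1     1     1     2     2     3     3     3     4     4     5

5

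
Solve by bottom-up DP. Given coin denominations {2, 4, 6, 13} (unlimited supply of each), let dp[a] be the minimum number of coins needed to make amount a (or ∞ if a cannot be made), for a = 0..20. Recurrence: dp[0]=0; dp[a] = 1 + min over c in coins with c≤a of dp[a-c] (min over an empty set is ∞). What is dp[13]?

 a  0  1  2  3  4  5  6  7  8  9 10 11 12 13 14 15 16 17 18 19 20
dp  0  -  1  -  1  -  1  -  2  -  2  -  2  1  3  2  3  2  3  2  4
(- denotes ∞ / unreachable)

1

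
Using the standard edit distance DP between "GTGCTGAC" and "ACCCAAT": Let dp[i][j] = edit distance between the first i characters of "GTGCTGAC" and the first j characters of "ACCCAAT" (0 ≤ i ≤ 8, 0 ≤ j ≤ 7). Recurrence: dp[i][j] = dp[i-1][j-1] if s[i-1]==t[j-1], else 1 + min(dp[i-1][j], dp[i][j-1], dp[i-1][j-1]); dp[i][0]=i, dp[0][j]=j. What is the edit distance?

6

   ''  A  C  C  C  A  A  T
''  0  1  2  3  4  5  6  7
 G  1  1  2  3  4  5  6  7
 T  2  2  2  3  4  5  6  6
 G  3  3  3  3  4  5  6  7
 C  4  4  3  3  3  4  5  6
 T  5  5  4  4  4  4  5  5
 G  6  6  5  5  5  5  5  6
 A  7  6  6  6  6  5  5  6
 C  8  7  6  6  6  6  6  6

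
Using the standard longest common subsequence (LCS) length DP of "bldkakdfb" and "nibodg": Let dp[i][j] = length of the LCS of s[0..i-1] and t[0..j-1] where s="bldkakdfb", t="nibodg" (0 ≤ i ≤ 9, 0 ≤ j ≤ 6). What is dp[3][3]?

1

   ''  n  i  b  o  d  g
''  0  0  0  0  0  0  0
 b  0  0  0  1  1  1  1
 l  0  0  0  1  1  1  1
 d  0  0  0  1  1  2  2
 k  0  0  0  1  1  2  2
 a  0  0  0  1  1  2  2
 k  0  0  0  1  1  2  2
 d  0  0  0  1  1  2  2
 f  0  0  0  1  1  2  2
 b  0  0  0  1  1  2  2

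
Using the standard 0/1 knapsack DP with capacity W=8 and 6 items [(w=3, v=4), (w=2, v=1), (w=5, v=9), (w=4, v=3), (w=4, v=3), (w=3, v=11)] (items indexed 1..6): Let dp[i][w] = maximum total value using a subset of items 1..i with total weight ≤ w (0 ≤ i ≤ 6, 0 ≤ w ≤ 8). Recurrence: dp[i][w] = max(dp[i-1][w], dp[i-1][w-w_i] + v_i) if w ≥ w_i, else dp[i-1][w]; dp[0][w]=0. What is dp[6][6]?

i\w   0   1   2   3   4   5   6   7   8
  0   0   0   0   0   0   0   0   0   0
  1   0   0   0   4   4   4   4   4   4
  2   0   0   1   4   4   5   5   5   5
  3   0   0   1   4   4   9   9  10  13
  4   0   0   1   4   4   9   9  10  13
  5   0   0   1   4   4   9   9  10  13
  6   0   0   1  11  11  12  15  15  20

15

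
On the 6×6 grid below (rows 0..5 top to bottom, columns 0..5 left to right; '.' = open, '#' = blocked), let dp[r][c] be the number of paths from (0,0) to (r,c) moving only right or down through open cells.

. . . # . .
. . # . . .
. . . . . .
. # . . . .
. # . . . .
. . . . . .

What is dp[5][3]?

r\c   0   1   2   3   4   5
  0   1   1   1   0   0   0
  1   1   2   0   0   0   0
  2   1   3   3   3   3   3
  3   1   0   3   6   9  12
  4   1   0   3   9  18  30
  5   1   1   4  13  31  61

13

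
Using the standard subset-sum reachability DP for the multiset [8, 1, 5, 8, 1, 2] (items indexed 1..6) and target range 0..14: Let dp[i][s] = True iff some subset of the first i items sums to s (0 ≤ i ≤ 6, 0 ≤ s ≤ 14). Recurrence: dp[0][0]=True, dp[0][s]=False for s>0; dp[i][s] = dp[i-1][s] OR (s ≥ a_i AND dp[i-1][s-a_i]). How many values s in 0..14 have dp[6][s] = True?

i\s   0   1   2   3   4   5   6   7   8   9  10  11  12  13  14
  0   T   F   F   F   F   F   F   F   F   F   F   F   F   F   F
  1   T   F   F   F   F   F   F   F   T   F   F   F   F   F   F
  2   T   T   F   F   F   F   F   F   T   T   F   F   F   F   F
  3   T   T   F   F   F   T   T   F   T   T   F   F   F   T   T
  4   T   T   F   F   F   T   T   F   T   T   F   F   F   T   T
  5   T   T   T   F   F   T   T   T   T   T   T   F   F   T   T
  6   T   T   T   T   T   T   T   T   T   T   T   T   T   T   T

15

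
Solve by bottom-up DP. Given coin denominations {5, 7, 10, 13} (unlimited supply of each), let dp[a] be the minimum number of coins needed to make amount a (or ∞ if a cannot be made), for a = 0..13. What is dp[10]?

1

 a  0  1  2  3  4  5  6  7  8  9 10 11 12 13
dp  0  -  -  -  -  1  -  1  -  -  1  -  2  1
(- denotes ∞ / unreachable)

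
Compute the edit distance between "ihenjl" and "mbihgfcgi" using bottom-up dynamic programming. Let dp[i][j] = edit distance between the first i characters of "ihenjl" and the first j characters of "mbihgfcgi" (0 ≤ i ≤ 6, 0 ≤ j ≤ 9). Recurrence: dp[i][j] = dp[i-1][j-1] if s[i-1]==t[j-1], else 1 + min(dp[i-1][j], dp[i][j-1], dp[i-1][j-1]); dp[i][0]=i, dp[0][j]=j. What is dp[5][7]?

5

   ''  m  b  i  h  g  f  c  g  i
''  0  1  2  3  4  5  6  7  8  9
 i  1  1  2  2  3  4  5  6  7  8
 h  2  2  2  3  2  3  4  5  6  7
 e  3  3  3  3  3  3  4  5  6  7
 n  4  4  4  4  4  4  4  5  6  7
 j  5  5  5  5  5  5  5  5  6  7
 l  6  6  6  6  6  6  6  6  6  7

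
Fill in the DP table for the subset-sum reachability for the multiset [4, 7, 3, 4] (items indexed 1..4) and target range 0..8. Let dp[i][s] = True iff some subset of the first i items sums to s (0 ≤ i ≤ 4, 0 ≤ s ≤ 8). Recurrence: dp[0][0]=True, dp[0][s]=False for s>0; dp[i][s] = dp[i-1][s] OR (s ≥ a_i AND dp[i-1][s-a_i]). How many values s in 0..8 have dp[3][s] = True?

4

i\s   0   1   2   3   4   5   6   7   8
  0   T   F   F   F   F   F   F   F   F
  1   T   F   F   F   T   F   F   F   F
  2   T   F   F   F   T   F   F   T   F
  3   T   F   F   T   T   F   F   T   F
  4   T   F   F   T   T   F   F   T   T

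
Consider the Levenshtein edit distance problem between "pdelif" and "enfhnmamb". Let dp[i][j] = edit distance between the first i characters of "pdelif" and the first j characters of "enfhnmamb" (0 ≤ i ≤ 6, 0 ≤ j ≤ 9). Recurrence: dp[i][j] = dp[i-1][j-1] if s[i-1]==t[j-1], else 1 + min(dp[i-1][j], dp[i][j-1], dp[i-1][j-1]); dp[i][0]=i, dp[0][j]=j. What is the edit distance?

   ''  e  n  f  h  n  m  a  m  b
''  0  1  2  3  4  5  6  7  8  9
 p  1  1  2  3  4  5  6  7  8  9
 d  2  2  2  3  4  5  6  7  8  9
 e  3  2  3  3  4  5  6  7  8  9
 l  4  3  3  4  4  5  6  7  8  9
 i  5  4  4  4  5  5  6  7  8  9
 f  6  5  5  4  5  6  6  7  8  9

9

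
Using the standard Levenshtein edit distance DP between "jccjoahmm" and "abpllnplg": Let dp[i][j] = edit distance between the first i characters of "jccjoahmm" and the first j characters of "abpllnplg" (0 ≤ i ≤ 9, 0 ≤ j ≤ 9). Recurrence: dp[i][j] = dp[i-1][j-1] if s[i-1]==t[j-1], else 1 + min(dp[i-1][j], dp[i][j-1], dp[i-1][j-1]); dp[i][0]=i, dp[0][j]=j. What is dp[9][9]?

9

   ''  a  b  p  l  l  n  p  l  g
''  0  1  2  3  4  5  6  7  8  9
 j  1  1  2  3  4  5  6  7  8  9
 c  2  2  2  3  4  5  6  7  8  9
 c  3  3  3  3  4  5  6  7  8  9
 j  4  4  4  4  4  5  6  7  8  9
 o  5  5  5  5  5  5  6  7  8  9
 a  6  5  6  6  6  6  6  7  8  9
 h  7  6  6  7  7  7  7  7  8  9
 m  8  7  7  7  8  8  8  8  8  9
 m  9  8  8  8  8  9  9  9  9  9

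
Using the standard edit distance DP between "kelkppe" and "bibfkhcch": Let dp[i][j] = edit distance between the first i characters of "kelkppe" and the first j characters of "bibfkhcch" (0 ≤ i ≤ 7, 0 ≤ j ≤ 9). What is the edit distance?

8

   ''  b  i  b  f  k  h  c  c  h
''  0  1  2  3  4  5  6  7  8  9
 k  1  1  2  3  4  4  5  6  7  8
 e  2  2  2  3  4  5  5  6  7  8
 l  3  3  3  3  4  5  6  6  7  8
 k  4  4  4  4  4  4  5  6  7  8
 p  5  5  5  5  5  5  5  6  7  8
 p  6  6  6  6  6  6  6  6  7  8
 e  7  7  7  7  7  7  7  7  7  8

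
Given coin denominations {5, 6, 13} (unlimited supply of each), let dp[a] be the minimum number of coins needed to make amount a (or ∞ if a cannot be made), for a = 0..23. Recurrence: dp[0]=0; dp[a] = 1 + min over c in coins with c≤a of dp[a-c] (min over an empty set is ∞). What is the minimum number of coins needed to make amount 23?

 a  0  1  2  3  4  5  6  7  8  9 10 11 12 13 14 15 16 17 18 19 20 21 22 23
dp  0  -  -  -  -  1  1  -  -  -  2  2  2  1  -  3  3  3  2  2  4  4  4  3
(- denotes ∞ / unreachable)

3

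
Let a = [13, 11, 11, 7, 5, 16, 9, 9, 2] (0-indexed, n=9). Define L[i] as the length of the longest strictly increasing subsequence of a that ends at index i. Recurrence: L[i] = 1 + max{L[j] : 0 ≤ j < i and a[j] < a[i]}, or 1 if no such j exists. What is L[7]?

   i    0    1    2    3    4    5    6    7    8
a[i]   13   11   11    7    5   16    9    9    2
L[i]    1    1    1    1    1    2    2    2    1

2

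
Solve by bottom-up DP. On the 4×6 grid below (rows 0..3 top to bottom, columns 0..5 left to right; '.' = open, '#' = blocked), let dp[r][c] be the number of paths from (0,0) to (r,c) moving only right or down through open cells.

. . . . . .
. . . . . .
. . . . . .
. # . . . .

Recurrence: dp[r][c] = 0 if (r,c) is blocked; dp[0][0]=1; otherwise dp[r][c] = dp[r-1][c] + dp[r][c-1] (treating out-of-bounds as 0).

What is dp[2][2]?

6

r\c   0   1   2   3   4   5
  0   1   1   1   1   1   1
  1   1   2   3   4   5   6
  2   1   3   6  10  15  21
  3   1   0   6  16  31  52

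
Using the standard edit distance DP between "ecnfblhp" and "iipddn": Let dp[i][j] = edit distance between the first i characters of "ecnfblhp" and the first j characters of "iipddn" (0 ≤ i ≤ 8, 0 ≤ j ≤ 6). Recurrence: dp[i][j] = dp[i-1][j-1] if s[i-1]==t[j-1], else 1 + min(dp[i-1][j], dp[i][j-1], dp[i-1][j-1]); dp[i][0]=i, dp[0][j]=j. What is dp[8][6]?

8

   ''  i  i  p  d  d  n
''  0  1  2  3  4  5  6
 e  1  1  2  3  4  5  6
 c  2  2  2  3  4  5  6
 n  3  3  3  3  4  5  5
 f  4  4  4  4  4  5  6
 b  5  5  5  5  5  5  6
 l  6  6  6  6  6  6  6
 h  7  7  7  7  7  7  7
 p  8  8  8  7  8  8  8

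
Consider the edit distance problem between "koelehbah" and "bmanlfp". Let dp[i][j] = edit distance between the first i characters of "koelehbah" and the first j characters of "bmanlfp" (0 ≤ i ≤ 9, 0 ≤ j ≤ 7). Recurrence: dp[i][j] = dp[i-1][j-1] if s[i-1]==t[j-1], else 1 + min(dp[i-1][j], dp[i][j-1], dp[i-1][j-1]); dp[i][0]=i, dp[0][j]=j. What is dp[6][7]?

6

   ''  b  m  a  n  l  f  p
''  0  1  2  3  4  5  6  7
 k  1  1  2  3  4  5  6  7
 o  2  2  2  3  4  5  6  7
 e  3  3  3  3  4  5  6  7
 l  4  4  4  4  4  4  5  6
 e  5  5  5  5  5  5  5  6
 h  6  6  6  6  6  6  6  6
 b  7  6  7  7  7  7  7  7
 a  8  7  7  7  8  8  8  8
 h  9  8  8  8  8  9  9  9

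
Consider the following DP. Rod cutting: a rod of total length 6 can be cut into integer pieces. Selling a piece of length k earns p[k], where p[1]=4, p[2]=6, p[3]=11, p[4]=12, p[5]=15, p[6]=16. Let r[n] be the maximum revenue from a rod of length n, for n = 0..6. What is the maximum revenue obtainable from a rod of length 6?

24

   n    0    1    2    3    4    5    6
r[n]    0    4    8   12   16   20   24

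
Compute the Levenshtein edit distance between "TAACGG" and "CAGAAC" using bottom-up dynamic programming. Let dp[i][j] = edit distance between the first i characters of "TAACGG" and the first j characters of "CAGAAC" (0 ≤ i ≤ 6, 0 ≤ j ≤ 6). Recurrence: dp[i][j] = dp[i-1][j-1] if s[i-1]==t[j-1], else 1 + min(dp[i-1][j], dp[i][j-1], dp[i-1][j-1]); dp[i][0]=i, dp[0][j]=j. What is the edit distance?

   ''  C  A  G  A  A  C
''  0  1  2  3  4  5  6
 T  1  1  2  3  4  5  6
 A  2  2  1  2  3  4  5
 A  3  3  2  2  2  3  4
 C  4  3  3  3  3  3  3
 G  5  4  4  3  4  4  4
 G  6  5  5  4  4  5  5

5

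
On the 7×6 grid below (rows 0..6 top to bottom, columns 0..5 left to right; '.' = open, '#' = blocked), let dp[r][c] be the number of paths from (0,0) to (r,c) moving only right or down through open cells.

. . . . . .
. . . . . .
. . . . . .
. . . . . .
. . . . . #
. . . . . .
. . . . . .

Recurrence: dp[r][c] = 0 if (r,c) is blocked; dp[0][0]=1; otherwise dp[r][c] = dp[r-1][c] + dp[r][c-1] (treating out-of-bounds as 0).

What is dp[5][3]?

56

r\c   0   1   2   3   4   5
  0   1   1   1   1   1   1
  1   1   2   3   4   5   6
  2   1   3   6  10  15  21
  3   1   4  10  20  35  56
  4   1   5  15  35  70   0
  5   1   6  21  56 126 126
  6   1   7  28  84 210 336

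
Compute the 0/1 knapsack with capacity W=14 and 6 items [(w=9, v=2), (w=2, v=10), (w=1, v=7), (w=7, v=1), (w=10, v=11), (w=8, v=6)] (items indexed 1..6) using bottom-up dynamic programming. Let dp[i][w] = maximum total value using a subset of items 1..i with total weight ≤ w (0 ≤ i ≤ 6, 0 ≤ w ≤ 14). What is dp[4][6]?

17

i\w   0   1   2   3   4   5   6   7   8   9  10  11  12  13  14
  0   0   0   0   0   0   0   0   0   0   0   0   0   0   0   0
  1   0   0   0   0   0   0   0   0   0   2   2   2   2   2   2
  2   0   0  10  10  10  10  10  10  10  10  10  12  12  12  12
  3   0   7  10  17  17  17  17  17  17  17  17  17  19  19  19
  4   0   7  10  17  17  17  17  17  17  17  18  18  19  19  19
  5   0   7  10  17  17  17  17  17  17  17  18  18  21  28  28
  6   0   7  10  17  17  17  17  17  17  17  18  23  23  28  28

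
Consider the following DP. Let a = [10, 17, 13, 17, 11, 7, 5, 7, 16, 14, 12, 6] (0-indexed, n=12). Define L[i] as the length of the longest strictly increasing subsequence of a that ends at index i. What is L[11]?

   i    0    1    2    3    4    5    6    7    8    9   10   11
a[i]   10   17   13   17   11    7    5    7   16   14   12    6
L[i]    1    2    2    3    2    1    1    2    3    3    3    2

2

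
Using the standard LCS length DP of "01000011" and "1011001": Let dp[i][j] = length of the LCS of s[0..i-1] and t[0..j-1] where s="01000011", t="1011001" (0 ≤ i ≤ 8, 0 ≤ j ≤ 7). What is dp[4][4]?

   ''  1  0  1  1  0  0  1
''  0  0  0  0  0  0  0  0
 0  0  0  1  1  1  1  1  1
 1  0  1  1  2  2  2  2  2
 0  0  1  2  2  2  3  3  3
 0  0  1  2  2  2  3  4  4
 0  0  1  2  2  2  3  4  4
 0  0  1  2  2  2  3  4  4
 1  0  1  2  3  3  3  4  5
 1  0  1  2  3  4  4  4  5

2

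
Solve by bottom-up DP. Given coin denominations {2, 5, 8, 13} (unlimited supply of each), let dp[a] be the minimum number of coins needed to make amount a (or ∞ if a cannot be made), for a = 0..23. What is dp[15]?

 a  0  1  2  3  4  5  6  7  8  9 10 11 12 13 14 15 16 17 18 19 20 21 22 23
dp  0  -  1  -  2  1  3  2  1  3  2  4  3  1  4  2  2  3  2  4  3  2  4  3
(- denotes ∞ / unreachable)

2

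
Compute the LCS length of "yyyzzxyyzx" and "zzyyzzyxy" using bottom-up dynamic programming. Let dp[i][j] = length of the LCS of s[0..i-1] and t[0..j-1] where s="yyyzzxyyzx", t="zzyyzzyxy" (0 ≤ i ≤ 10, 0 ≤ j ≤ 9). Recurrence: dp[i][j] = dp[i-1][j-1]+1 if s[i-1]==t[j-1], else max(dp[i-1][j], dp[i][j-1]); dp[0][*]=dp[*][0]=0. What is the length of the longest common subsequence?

6

   ''  z  z  y  y  z  z  y  x  y
''  0  0  0  0  0  0  0  0  0  0
 y  0  0  0  1  1  1  1  1  1  1
 y  0  0  0  1  2  2  2  2  2  2
 y  0  0  0  1  2  2  2  3  3  3
 z  0  1  1  1  2  3  3  3  3  3
 z  0  1  2  2  2  3  4  4  4  4
 x  0  1  2  2  2  3  4  4  5  5
 y  0  1  2  3  3  3  4  5  5  6
 y  0  1  2  3  4  4  4  5  5  6
 z  0  1  2  3  4  5  5  5  5  6
 x  0  1  2  3  4  5  5  5  6  6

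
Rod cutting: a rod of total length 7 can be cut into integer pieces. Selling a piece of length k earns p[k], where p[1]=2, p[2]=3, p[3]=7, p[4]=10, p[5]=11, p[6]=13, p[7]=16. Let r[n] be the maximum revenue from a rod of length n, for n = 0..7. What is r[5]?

12

   n    0    1    2    3    4    5    6    7
r[n]    0    2    4    7   10   12   14   17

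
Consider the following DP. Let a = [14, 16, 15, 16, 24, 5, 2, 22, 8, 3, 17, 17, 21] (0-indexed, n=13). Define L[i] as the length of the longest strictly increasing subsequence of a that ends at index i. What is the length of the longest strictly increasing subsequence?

   i    0    1    2    3    4    5    6    7    8    9   10   11   12
a[i]   14   16   15   16   24    5    2   22    8    3   17   17   21
L[i]    1    2    2    3    4    1    1    4    2    2    4    4    5

5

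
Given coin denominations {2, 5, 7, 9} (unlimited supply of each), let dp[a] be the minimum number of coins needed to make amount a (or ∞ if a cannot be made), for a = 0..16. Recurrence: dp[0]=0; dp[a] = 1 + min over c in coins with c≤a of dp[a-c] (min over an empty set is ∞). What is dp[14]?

 a  0  1  2  3  4  5  6  7  8  9 10 11 12 13 14 15 16
dp  0  -  1  -  2  1  3  1  4  1  2  2  2  3  2  3  2
(- denotes ∞ / unreachable)

2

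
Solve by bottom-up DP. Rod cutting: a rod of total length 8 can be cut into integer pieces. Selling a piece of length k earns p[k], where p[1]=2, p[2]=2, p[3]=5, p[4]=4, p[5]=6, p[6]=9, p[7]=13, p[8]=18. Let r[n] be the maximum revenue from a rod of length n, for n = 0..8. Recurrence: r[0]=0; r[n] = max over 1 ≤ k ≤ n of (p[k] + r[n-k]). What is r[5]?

   n    0    1    2    3    4    5    6    7    8
r[n]    0    2    4    6    8   10   12   14   18

10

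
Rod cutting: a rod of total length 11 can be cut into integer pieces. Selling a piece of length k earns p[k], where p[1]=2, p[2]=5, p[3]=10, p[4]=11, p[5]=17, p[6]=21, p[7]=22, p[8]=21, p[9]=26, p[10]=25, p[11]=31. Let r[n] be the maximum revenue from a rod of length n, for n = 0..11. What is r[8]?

27

   n    0    1    2    3    4    5    6    7    8    9   10   11
r[n]    0    2    5   10   12   17   21   23   27   31   34   38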